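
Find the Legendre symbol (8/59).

-1

Pull out 2^3: since 59 ≡ 3 (mod 8), (2/59) = -1, so (2/59)^3 = -1.
Reached (1/59) = 1. Collecting the sign flips along the way, the symbol is -1.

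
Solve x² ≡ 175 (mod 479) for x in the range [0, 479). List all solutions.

Since 479 ≡ 3 (mod 4), a square root of 175 is 175^((479+1)/4) = 175^120 mod 479.
Repeated squaring: 175^2≡448, 175^4≡3, 175^8≡9, 175^16≡81, 175^32≡334, 175^64≡428 (mod 479).
175^120 = 175^(64+32+16+8) ≡ 289 (mod 479).
Check: 289² = 83521 ≡ 175 (mod 479). The two roots are 190 and 289.

190, 289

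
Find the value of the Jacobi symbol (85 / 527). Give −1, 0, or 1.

0

Reciprocity: 85 ≡ 1 and 527 ≡ 3 (mod 4), so (85/527) = +(527/85).
Reduce top mod 85: now compute (17/85).
Reciprocity: 17 ≡ 1 and 85 ≡ 1 (mod 4), so (17/85) = +(85/17).
Reduce top mod 17: now compute (0/17).
Top reduces to 0: gcd > 1, so the symbol is 0.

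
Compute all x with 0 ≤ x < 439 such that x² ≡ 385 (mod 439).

Since 439 ≡ 3 (mod 4), a square root of 385 is 385^((439+1)/4) = 385^110 mod 439.
Repeated squaring: 385^2≡282, 385^4≡65, 385^8≡274, 385^16≡7, 385^32≡49, 385^64≡206 (mod 439).
385^110 = 385^(64+32+8+4+2) ≡ 98 (mod 439).
Check: 98² = 9604 ≡ 385 (mod 439). The two roots are 98 and 341.

98, 341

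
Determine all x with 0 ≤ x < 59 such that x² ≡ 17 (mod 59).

Since 59 ≡ 3 (mod 4), a square root of 17 is 17^((59+1)/4) = 17^15 mod 59.
Repeated squaring: 17^2≡53, 17^4≡36, 17^8≡57 (mod 59).
17^15 = 17^(8+4+2+1) ≡ 28 (mod 59).
Check: 28² = 784 ≡ 17 (mod 59). The two roots are 28 and 31.

28, 31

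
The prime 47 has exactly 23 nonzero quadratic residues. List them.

Square k = 1,…,23 (k and 47−k give the same square):
1²=1, 2²=4, 3²=9, 4²=16, 5²=25, 6²=36, 7²≡2, 8²≡17, 9²≡34, 10²≡6, 11²≡27, 12²≡3, 13²≡28, 14²≡8, 15²≡37, 16²≡21, 17²≡7, 18²≡42, 19²≡32, 20²≡24, 21²≡18, 22²≡14, 23²≡12 (mod 47).
So the quadratic residues mod 47 are {1, 2, 3, 4, 6, 7, 8, 9, 12, 14, 16, 17, 18, 21, 24, 25, 27, 28, 32, 34, 36, 37, 42}.

1, 2, 3, 4, 6, 7, 8, 9, 12, 14, 16, 17, 18, 21, 24, 25, 27, 28, 32, 34, 36, 37, 42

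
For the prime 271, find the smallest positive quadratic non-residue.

(2/271) = +1, so 2 is a residue.
(3/271) = −1, so 3 is the smallest positive non-residue mod 271.

3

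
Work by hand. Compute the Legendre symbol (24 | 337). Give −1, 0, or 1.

1

Pull out 2^3: since 337 ≡ 1 (mod 8), (2/337) = +1, so (2/337)^3 = +1.
Reciprocity: 3 ≡ 3 and 337 ≡ 1 (mod 4), so (3/337) = +(337/3).
Reduce top mod 3: now compute (1/3).
Reached (1/3) = 1. Collecting the sign flips along the way, the symbol is +1.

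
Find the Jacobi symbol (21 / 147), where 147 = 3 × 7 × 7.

0

Reciprocity: 21 ≡ 1 and 147 ≡ 3 (mod 4), so (21/147) = +(147/21).
Reduce top mod 21: now compute (0/21).
Top reduces to 0: gcd > 1, so the symbol is 0.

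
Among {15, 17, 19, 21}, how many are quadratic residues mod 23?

(15/23) = -1 → non-residue.
(17/23) = -1 → non-residue.
(19/23) = -1 → non-residue.
(21/23) = -1 → non-residue.
Total quadratic residues among the 4: 0.

0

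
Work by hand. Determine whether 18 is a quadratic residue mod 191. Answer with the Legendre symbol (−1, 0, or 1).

Euler's criterion: (18/191) ≡ 18^95 (mod 191).
18^2 ≡ 133 (mod 191)
18^4 ≡ 117 (mod 191)
18^8 ≡ 128 (mod 191)
18^16 ≡ 149 (mod 191)
18^32 ≡ 45 (mod 191)
18^64 ≡ 115 (mod 191)
18^95 = 18^(64+16+8+4+2+1) ≡ 1 (mod 191).
Result is 1, so (18/191) = 1.

1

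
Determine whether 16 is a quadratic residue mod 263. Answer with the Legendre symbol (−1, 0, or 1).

1

Pull out 2^4: since 263 ≡ 7 (mod 8), (2/263) = +1, so (2/263)^4 = +1.
Reached (1/263) = 1. Collecting the sign flips along the way, the symbol is +1.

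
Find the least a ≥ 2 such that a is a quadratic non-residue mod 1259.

(2/1259) = −1, so 2 is the smallest positive non-residue mod 1259.

2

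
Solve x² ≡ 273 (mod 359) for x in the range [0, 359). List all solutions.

144, 215

Since 359 ≡ 3 (mod 4), a square root of 273 is 273^((359+1)/4) = 273^90 mod 359.
Repeated squaring: 273^2≡216, 273^4≡345, 273^8≡196, 273^16≡3, 273^32≡9, 273^64≡81 (mod 359).
273^90 = 273^(64+16+8+2) ≡ 144 (mod 359).
Check: 144² = 20736 ≡ 273 (mod 359). The two roots are 144 and 215.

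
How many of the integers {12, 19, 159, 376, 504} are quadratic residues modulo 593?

(12/593) = -1 → non-residue.
(19/593) = +1 → QR.
(159/593) = -1 → non-residue.
(376/593) = -1 → non-residue.
(504/593) = -1 → non-residue.
Total quadratic residues among the 5: 1.

1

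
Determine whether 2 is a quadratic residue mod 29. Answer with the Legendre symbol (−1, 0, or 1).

Euler's criterion: (2/29) ≡ 2^14 (mod 29).
2^2 ≡ 4 (mod 29)
2^4 ≡ 16 (mod 29)
2^8 ≡ 24 (mod 29)
2^14 = 2^(8+4+2) ≡ 28 (mod 29).
Result is 28 ≡ −1, so (2/29) = −1.

-1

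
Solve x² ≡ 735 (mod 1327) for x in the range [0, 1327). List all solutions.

173, 1154

Since 1327 ≡ 3 (mod 4), a square root of 735 is 735^((1327+1)/4) = 735^332 mod 1327.
Repeated squaring: 735^2≡136, 735^4≡1245, 735^8≡89, 735^16≡1286, 735^32≡354, 735^64≡578, 735^128≡1007, 735^256≡221 (mod 1327).
735^332 = 735^(256+64+8+4) ≡ 173 (mod 1327).
Check: 173² = 29929 ≡ 735 (mod 1327). The two roots are 173 and 1154.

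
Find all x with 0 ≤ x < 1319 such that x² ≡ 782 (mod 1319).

278, 1041

Since 1319 ≡ 3 (mod 4), a square root of 782 is 782^((1319+1)/4) = 782^330 mod 1319.
Repeated squaring: 782^2≡827, 782^4≡687, 782^8≡1086, 782^16≡210, 782^32≡573, 782^64≡1217, 782^128≡1171, 782^256≡800 (mod 1319).
782^330 = 782^(256+64+8+2) ≡ 278 (mod 1319).
Check: 278² = 77284 ≡ 782 (mod 1319). The two roots are 278 and 1041.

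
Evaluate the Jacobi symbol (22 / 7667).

0

Pull out 2: since 7667 ≡ 3 (mod 8), (2/7667) = -1.
Reciprocity: 11 ≡ 3 and 7667 ≡ 3 (mod 4), so (11/7667) = −(7667/11).
Reduce top mod 11: now compute (0/11).
Top reduces to 0: gcd > 1, so the symbol is 0.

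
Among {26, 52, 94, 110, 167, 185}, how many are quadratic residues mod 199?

3

(26/199) = +1 → QR.
(52/199) = +1 → QR.
(94/199) = +1 → QR.
(110/199) = -1 → non-residue.
(167/199) = -1 → non-residue.
(185/199) = -1 → non-residue.
Total quadratic residues among the 6: 3.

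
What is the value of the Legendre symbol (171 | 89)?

-1

First reduce: 171 ≡ 82 (mod 89).
Pull out 2: since 89 ≡ 1 (mod 8), (2/89) = +1.
Reciprocity: 41 ≡ 1 and 89 ≡ 1 (mod 4), so (41/89) = +(89/41).
Reduce top mod 41: now compute (7/41).
Reciprocity: 7 ≡ 3 and 41 ≡ 1 (mod 4), so (7/41) = +(41/7).
Reduce top mod 7: now compute (6/7).
Pull out 2: since 7 ≡ 7 (mod 8), (2/7) = +1.
Reciprocity: 3 ≡ 3 and 7 ≡ 3 (mod 4), so (3/7) = −(7/3).
Reduce top mod 3: now compute (1/3).
Reached (1/3) = 1. Collecting the sign flips along the way, the symbol is -1.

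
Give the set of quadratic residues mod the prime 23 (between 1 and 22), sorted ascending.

1, 2, 3, 4, 6, 8, 9, 12, 13, 16, 18

Square k = 1,…,11 (k and 23−k give the same square):
1²=1, 2²=4, 3²=9, 4²=16, 5²≡2, 6²≡13, 7²≡3, 8²≡18, 9²≡12, 10²≡8, 11²≡6 (mod 23).
So the quadratic residues mod 23 are {1, 2, 3, 4, 6, 8, 9, 12, 13, 16, 18}.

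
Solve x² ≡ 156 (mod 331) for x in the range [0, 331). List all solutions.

Since 331 ≡ 3 (mod 4), a square root of 156 is 156^((331+1)/4) = 156^83 mod 331.
Repeated squaring: 156^2≡173, 156^4≡139, 156^8≡123, 156^16≡234, 156^32≡141, 156^64≡21 (mod 331).
156^83 = 156^(64+16+2+1) ≡ 241 (mod 331).
Check: 241² = 58081 ≡ 156 (mod 331). The two roots are 90 and 241.

90, 241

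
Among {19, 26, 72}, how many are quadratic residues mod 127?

(19/127) = +1 → QR.
(26/127) = +1 → QR.
(72/127) = +1 → QR.
Total quadratic residues among the 3: 3.

3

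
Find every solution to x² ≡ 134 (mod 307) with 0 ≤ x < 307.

Since 307 ≡ 3 (mod 4), a square root of 134 is 134^((307+1)/4) = 134^77 mod 307.
Repeated squaring: 134^2≡150, 134^4≡89, 134^8≡246, 134^16≡37, 134^32≡141, 134^64≡233 (mod 307).
134^77 = 134^(64+8+4+1) ≡ 286 (mod 307).
Check: 286² = 81796 ≡ 134 (mod 307). The two roots are 21 and 286.

21, 286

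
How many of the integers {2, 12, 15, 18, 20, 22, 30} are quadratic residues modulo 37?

2

(2/37) = -1 → non-residue.
(12/37) = +1 → QR.
(15/37) = -1 → non-residue.
(18/37) = -1 → non-residue.
(20/37) = -1 → non-residue.
(22/37) = -1 → non-residue.
(30/37) = +1 → QR.
Total quadratic residues among the 7: 2.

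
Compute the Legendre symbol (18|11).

Euler's criterion: (18/11) ≡ 7^5 (mod 11).
7^2 ≡ 5 (mod 11)
7^4 ≡ 3 (mod 11)
7^5 = 7^(4+1) ≡ 10 (mod 11).
Result is 10 ≡ −1, so (18/11) = −1.

-1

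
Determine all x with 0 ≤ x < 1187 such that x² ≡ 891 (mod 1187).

206, 981

Since 1187 ≡ 3 (mod 4), a square root of 891 is 891^((1187+1)/4) = 891^297 mod 1187.
Repeated squaring: 891^2≡965, 891^4≡617, 891^8≡849, 891^16≡292, 891^32≡987, 891^64≡829, 891^128≡1155, 891^256≡1024 (mod 1187).
891^297 = 891^(256+32+8+1) ≡ 981 (mod 1187).
Check: 981² = 962361 ≡ 891 (mod 1187). The two roots are 206 and 981.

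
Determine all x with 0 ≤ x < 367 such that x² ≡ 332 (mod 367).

Since 367 ≡ 3 (mod 4), a square root of 332 is 332^((367+1)/4) = 332^92 mod 367.
Repeated squaring: 332^2≡124, 332^4≡329, 332^8≡343, 332^16≡209, 332^32≡8, 332^64≡64 (mod 367).
332^92 = 332^(64+16+8+4) ≡ 199 (mod 367).
Check: 199² = 39601 ≡ 332 (mod 367). The two roots are 168 and 199.

168, 199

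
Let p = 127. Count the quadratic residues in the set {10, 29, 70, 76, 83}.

(10/127) = -1 → non-residue.
(29/127) = -1 → non-residue.
(70/127) = +1 → QR.
(76/127) = +1 → QR.
(83/127) = -1 → non-residue.
Total quadratic residues among the 5: 2.

2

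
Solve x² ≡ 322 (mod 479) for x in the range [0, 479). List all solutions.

Since 479 ≡ 3 (mod 4), a square root of 322 is 322^((479+1)/4) = 322^120 mod 479.
Repeated squaring: 322^2≡220, 322^4≡21, 322^8≡441, 322^16≡7, 322^32≡49, 322^64≡6 (mod 479).
322^120 = 322^(64+32+16+8) ≡ 352 (mod 479).
Check: 352² = 123904 ≡ 322 (mod 479). The two roots are 127 and 352.

127, 352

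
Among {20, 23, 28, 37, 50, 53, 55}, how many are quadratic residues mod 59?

(20/59) = +1 → QR.
(23/59) = -1 → non-residue.
(28/59) = +1 → QR.
(37/59) = -1 → non-residue.
(50/59) = -1 → non-residue.
(53/59) = +1 → QR.
(55/59) = -1 → non-residue.
Total quadratic residues among the 7: 3.

3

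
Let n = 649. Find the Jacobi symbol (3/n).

Reciprocity: 3 ≡ 3 and 649 ≡ 1 (mod 4), so (3/649) = +(649/3).
Reduce top mod 3: now compute (1/3).
Reached (1/3) = 1. Collecting the sign flips along the way, the symbol is +1.

1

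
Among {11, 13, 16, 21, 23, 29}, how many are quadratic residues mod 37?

(11/37) = +1 → QR.
(13/37) = -1 → non-residue.
(16/37) = +1 → QR.
(21/37) = +1 → QR.
(23/37) = -1 → non-residue.
(29/37) = -1 → non-residue.
Total quadratic residues among the 6: 3.

3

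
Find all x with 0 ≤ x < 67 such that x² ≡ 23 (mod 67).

31, 36

Since 67 ≡ 3 (mod 4), a square root of 23 is 23^((67+1)/4) = 23^17 mod 67.
Repeated squaring: 23^2≡60, 23^4≡49, 23^8≡56, 23^16≡54 (mod 67).
23^17 = 23^(16+1) ≡ 36 (mod 67).
Check: 36² = 1296 ≡ 23 (mod 67). The two roots are 31 and 36.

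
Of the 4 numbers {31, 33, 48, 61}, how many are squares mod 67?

1

(31/67) = -1 → non-residue.
(33/67) = +1 → QR.
(48/67) = -1 → non-residue.
(61/67) = -1 → non-residue.
Total quadratic residues among the 4: 1.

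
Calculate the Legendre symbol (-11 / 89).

1

Euler's criterion: (-11/89) ≡ 78^44 (mod 89).
78^2 ≡ 32 (mod 89)
78^4 ≡ 45 (mod 89)
78^8 ≡ 67 (mod 89)
78^16 ≡ 39 (mod 89)
78^32 ≡ 8 (mod 89)
78^44 = 78^(32+8+4) ≡ 1 (mod 89).
Result is 1, so (-11/89) = 1.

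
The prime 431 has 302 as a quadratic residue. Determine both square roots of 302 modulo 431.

Since 431 ≡ 3 (mod 4), a square root of 302 is 302^((431+1)/4) = 302^108 mod 431.
Repeated squaring: 302^2≡263, 302^4≡209, 302^8≡150, 302^16≡88, 302^32≡417, 302^64≡196 (mod 431).
302^108 = 302^(64+32+8+4) ≡ 183 (mod 431).
Check: 183² = 33489 ≡ 302 (mod 431). The two roots are 183 and 248.

183, 248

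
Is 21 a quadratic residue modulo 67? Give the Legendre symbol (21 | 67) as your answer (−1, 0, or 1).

1

Euler's criterion: (21/67) ≡ 21^33 (mod 67).
21^2 ≡ 39 (mod 67)
21^4 ≡ 47 (mod 67)
21^8 ≡ 65 (mod 67)
21^16 ≡ 4 (mod 67)
21^32 ≡ 16 (mod 67)
21^33 = 21^(32+1) ≡ 1 (mod 67).
Result is 1, so (21/67) = 1.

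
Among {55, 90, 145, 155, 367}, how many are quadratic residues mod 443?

5

(55/443) = +1 → QR.
(90/443) = +1 → QR.
(145/443) = +1 → QR.
(155/443) = +1 → QR.
(367/443) = +1 → QR.
Total quadratic residues among the 5: 5.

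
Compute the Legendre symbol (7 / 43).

Reciprocity: 7 ≡ 3 and 43 ≡ 3 (mod 4), so (7/43) = −(43/7).
Reduce top mod 7: now compute (1/7).
Reached (1/7) = 1. Collecting the sign flips along the way, the symbol is -1.

-1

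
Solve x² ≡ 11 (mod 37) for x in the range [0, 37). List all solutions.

14, 23

37 ≡ 1 (mod 4), so we find a root by search.
Trying successive values, 14² = 196 ≡ 11 (mod 37). The other root is 37 − 14 = 23.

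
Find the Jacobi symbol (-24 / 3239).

First reduce: -24 ≡ 3215 (mod 3239).
Reciprocity: 3215 ≡ 3 and 3239 ≡ 3 (mod 4), so (3215/3239) = −(3239/3215).
Reduce top mod 3215: now compute (24/3215).
Pull out 2^3: since 3215 ≡ 7 (mod 8), (2/3215) = +1, so (2/3215)^3 = +1.
Reciprocity: 3 ≡ 3 and 3215 ≡ 3 (mod 4), so (3/3215) = −(3215/3).
Reduce top mod 3: now compute (2/3).
Pull out 2: since 3 ≡ 3 (mod 8), (2/3) = -1.
Reached (1/3) = 1. Collecting the sign flips along the way, the symbol is -1.

-1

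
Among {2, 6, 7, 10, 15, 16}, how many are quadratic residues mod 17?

3

(2/17) = +1 → QR.
(6/17) = -1 → non-residue.
(7/17) = -1 → non-residue.
(10/17) = -1 → non-residue.
(15/17) = +1 → QR.
(16/17) = +1 → QR.
Total quadratic residues among the 6: 3.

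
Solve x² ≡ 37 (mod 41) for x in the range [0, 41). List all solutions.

41 ≡ 1 (mod 4), so we find a root by search.
Trying successive values, 18² = 324 ≡ 37 (mod 41). The other root is 41 − 18 = 23.

18, 23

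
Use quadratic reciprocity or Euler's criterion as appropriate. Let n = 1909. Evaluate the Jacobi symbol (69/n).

0

Reciprocity: 69 ≡ 1 and 1909 ≡ 1 (mod 4), so (69/1909) = +(1909/69).
Reduce top mod 69: now compute (46/69).
Pull out 2: since 69 ≡ 5 (mod 8), (2/69) = -1.
Reciprocity: 23 ≡ 3 and 69 ≡ 1 (mod 4), so (23/69) = +(69/23).
Reduce top mod 23: now compute (0/23).
Top reduces to 0: gcd > 1, so the symbol is 0.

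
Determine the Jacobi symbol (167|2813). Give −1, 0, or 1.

1

Reciprocity: 167 ≡ 3 and 2813 ≡ 1 (mod 4), so (167/2813) = +(2813/167).
Reduce top mod 167: now compute (141/167).
Reciprocity: 141 ≡ 1 and 167 ≡ 3 (mod 4), so (141/167) = +(167/141).
Reduce top mod 141: now compute (26/141).
Pull out 2: since 141 ≡ 5 (mod 8), (2/141) = -1.
Reciprocity: 13 ≡ 1 and 141 ≡ 1 (mod 4), so (13/141) = +(141/13).
Reduce top mod 13: now compute (11/13).
Reciprocity: 11 ≡ 3 and 13 ≡ 1 (mod 4), so (11/13) = +(13/11).
Reduce top mod 11: now compute (2/11).
Pull out 2: since 11 ≡ 3 (mod 8), (2/11) = -1.
Reached (1/11) = 1. Collecting the sign flips along the way, the symbol is +1.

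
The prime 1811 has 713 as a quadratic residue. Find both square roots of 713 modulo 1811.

Since 1811 ≡ 3 (mod 4), a square root of 713 is 713^((1811+1)/4) = 713^453 mod 1811.
Repeated squaring: 713^2≡1289, 713^4≡834, 713^8≡132, 713^16≡1125, 713^32≡1547, 713^64≡878, 713^128≡1209, 713^256≡204 (mod 1811).
713^453 = 713^(256+128+64+4+1) ≡ 1314 (mod 1811).
Check: 1314² = 1726596 ≡ 713 (mod 1811). The two roots are 497 and 1314.

497, 1314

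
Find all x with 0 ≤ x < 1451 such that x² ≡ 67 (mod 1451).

247, 1204

Since 1451 ≡ 3 (mod 4), a square root of 67 is 67^((1451+1)/4) = 67^363 mod 1451.
Repeated squaring: 67^2≡136, 67^4≡1084, 67^8≡1197, 67^16≡672, 67^32≡323, 67^64≡1308, 67^128≡135, 67^256≡813 (mod 1451).
67^363 = 67^(256+64+32+8+2+1) ≡ 247 (mod 1451).
Check: 247² = 61009 ≡ 67 (mod 1451). The two roots are 247 and 1204.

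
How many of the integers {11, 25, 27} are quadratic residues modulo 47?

2

(11/47) = -1 → non-residue.
(25/47) = +1 → QR.
(27/47) = +1 → QR.
Total quadratic residues among the 3: 2.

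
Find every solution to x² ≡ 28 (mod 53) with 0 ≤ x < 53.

9, 44

53 ≡ 1 (mod 4), so we find a root by search.
Trying successive values, 9² = 81 ≡ 28 (mod 53). The other root is 53 − 9 = 44.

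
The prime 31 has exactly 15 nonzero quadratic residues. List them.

Square k = 1,…,15 (k and 31−k give the same square):
1²=1, 2²=4, 3²=9, 4²=16, 5²=25, 6²≡5, 7²≡18, 8²≡2, 9²≡19, 10²≡7, 11²≡28, 12²≡20, 13²≡14, 14²≡10, 15²≡8 (mod 31).
So the quadratic residues mod 31 are {1, 2, 4, 5, 7, 8, 9, 10, 14, 16, 18, 19, 20, 25, 28}.

1 2 4 5 7 8 9 10 14 16 18 19 20 25 28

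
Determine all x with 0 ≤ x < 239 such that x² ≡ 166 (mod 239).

40, 199

Since 239 ≡ 3 (mod 4), a square root of 166 is 166^((239+1)/4) = 166^60 mod 239.
Repeated squaring: 166^2≡71, 166^4≡22, 166^8≡6, 166^16≡36, 166^32≡101 (mod 239).
166^60 = 166^(32+16+8+4) ≡ 40 (mod 239).
Check: 40² = 1600 ≡ 166 (mod 239). The two roots are 40 and 199.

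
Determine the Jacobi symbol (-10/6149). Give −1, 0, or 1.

First reduce: -10 ≡ 6139 (mod 6149).
Reciprocity: 6139 ≡ 3 and 6149 ≡ 1 (mod 4), so (6139/6149) = +(6149/6139).
Reduce top mod 6139: now compute (10/6139).
Pull out 2: since 6139 ≡ 3 (mod 8), (2/6139) = -1.
Reciprocity: 5 ≡ 1 and 6139 ≡ 3 (mod 4), so (5/6139) = +(6139/5).
Reduce top mod 5: now compute (4/5).
Pull out 2^2: since 5 ≡ 5 (mod 8), (2/5) = -1, so (2/5)^2 = +1.
Reached (1/5) = 1. Collecting the sign flips along the way, the symbol is -1.

-1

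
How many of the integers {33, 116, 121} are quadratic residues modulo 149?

3

(33/149) = +1 → QR.
(116/149) = +1 → QR.
(121/149) = +1 → QR.
Total quadratic residues among the 3: 3.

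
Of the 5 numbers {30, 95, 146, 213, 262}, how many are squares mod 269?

(30/269) = +1 → QR.
(95/269) = -1 → non-residue.
(146/269) = -1 → non-residue.
(213/269) = +1 → QR.
(262/269) = -1 → non-residue.
Total quadratic residues among the 5: 2.

2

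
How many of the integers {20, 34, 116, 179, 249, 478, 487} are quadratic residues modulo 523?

4

(20/523) = -1 → non-residue.
(34/523) = -1 → non-residue.
(116/523) = +1 → QR.
(179/523) = +1 → QR.
(249/523) = +1 → QR.
(478/523) = +1 → QR.
(487/523) = -1 → non-residue.
Total quadratic residues among the 7: 4.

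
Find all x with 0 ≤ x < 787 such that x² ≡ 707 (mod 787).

311, 476

Since 787 ≡ 3 (mod 4), a square root of 707 is 707^((787+1)/4) = 707^197 mod 787.
Repeated squaring: 707^2≡104, 707^4≡585, 707^8≡667, 707^16≡234, 707^32≡453, 707^64≡589, 707^128≡641 (mod 787).
707^197 = 707^(128+64+4+1) ≡ 311 (mod 787).
Check: 311² = 96721 ≡ 707 (mod 787). The two roots are 311 and 476.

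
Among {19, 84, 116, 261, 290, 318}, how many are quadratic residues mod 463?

4

(19/463) = -1 → non-residue.
(84/463) = +1 → QR.
(116/463) = +1 → QR.
(261/463) = +1 → QR.
(290/463) = -1 → non-residue.
(318/463) = +1 → QR.
Total quadratic residues among the 6: 4.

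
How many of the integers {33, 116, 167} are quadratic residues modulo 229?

(33/229) = +1 → QR.
(116/229) = -1 → non-residue.
(167/229) = +1 → QR.
Total quadratic residues among the 3: 2.

2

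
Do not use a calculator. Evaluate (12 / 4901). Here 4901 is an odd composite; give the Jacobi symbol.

Pull out 2^2: since 4901 ≡ 5 (mod 8), (2/4901) = -1, so (2/4901)^2 = +1.
Reciprocity: 3 ≡ 3 and 4901 ≡ 1 (mod 4), so (3/4901) = +(4901/3).
Reduce top mod 3: now compute (2/3).
Pull out 2: since 3 ≡ 3 (mod 8), (2/3) = -1.
Reached (1/3) = 1. Collecting the sign flips along the way, the symbol is -1.

-1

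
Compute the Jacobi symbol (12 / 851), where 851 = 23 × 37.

Pull out 2^2: since 851 ≡ 3 (mod 8), (2/851) = -1, so (2/851)^2 = +1.
Reciprocity: 3 ≡ 3 and 851 ≡ 3 (mod 4), so (3/851) = −(851/3).
Reduce top mod 3: now compute (2/3).
Pull out 2: since 3 ≡ 3 (mod 8), (2/3) = -1.
Reached (1/3) = 1. Collecting the sign flips along the way, the symbol is +1.

1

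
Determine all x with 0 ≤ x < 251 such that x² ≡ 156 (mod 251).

Since 251 ≡ 3 (mod 4), a square root of 156 is 156^((251+1)/4) = 156^63 mod 251.
Repeated squaring: 156^2≡240, 156^4≡121, 156^8≡83, 156^16≡112, 156^32≡245 (mod 251).
156^63 = 156^(32+16+8+4+2+1) ≡ 174 (mod 251).
Check: 174² = 30276 ≡ 156 (mod 251). The two roots are 77 and 174.

77, 174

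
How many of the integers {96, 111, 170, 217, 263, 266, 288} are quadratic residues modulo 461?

5

(96/461) = +1 → QR.
(111/461) = +1 → QR.
(170/461) = -1 → non-residue.
(217/461) = +1 → QR.
(263/461) = +1 → QR.
(266/461) = +1 → QR.
(288/461) = -1 → non-residue.
Total quadratic residues among the 7: 5.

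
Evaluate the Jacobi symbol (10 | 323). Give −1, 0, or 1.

Pull out 2: since 323 ≡ 3 (mod 8), (2/323) = -1.
Reciprocity: 5 ≡ 1 and 323 ≡ 3 (mod 4), so (5/323) = +(323/5).
Reduce top mod 5: now compute (3/5).
Reciprocity: 3 ≡ 3 and 5 ≡ 1 (mod 4), so (3/5) = +(5/3).
Reduce top mod 3: now compute (2/3).
Pull out 2: since 3 ≡ 3 (mod 8), (2/3) = -1.
Reached (1/3) = 1. Collecting the sign flips along the way, the symbol is +1.

1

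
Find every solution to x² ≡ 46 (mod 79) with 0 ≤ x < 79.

21, 58

Since 79 ≡ 3 (mod 4), a square root of 46 is 46^((79+1)/4) = 46^20 mod 79.
Repeated squaring: 46^2≡62, 46^4≡52, 46^8≡18, 46^16≡8 (mod 79).
46^20 = 46^(16+4) ≡ 21 (mod 79).
Check: 21² = 441 ≡ 46 (mod 79). The two roots are 21 and 58.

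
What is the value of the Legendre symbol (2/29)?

-1

Pull out 2: since 29 ≡ 5 (mod 8), (2/29) = -1.
Reached (1/29) = 1. Collecting the sign flips along the way, the symbol is -1.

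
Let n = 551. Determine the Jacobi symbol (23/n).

Reciprocity: 23 ≡ 3 and 551 ≡ 3 (mod 4), so (23/551) = −(551/23).
Reduce top mod 23: now compute (22/23).
Pull out 2: since 23 ≡ 7 (mod 8), (2/23) = +1.
Reciprocity: 11 ≡ 3 and 23 ≡ 3 (mod 4), so (11/23) = −(23/11).
Reduce top mod 11: now compute (1/11).
Reached (1/11) = 1. Collecting the sign flips along the way, the symbol is +1.

1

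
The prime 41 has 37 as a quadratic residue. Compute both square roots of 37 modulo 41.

41 ≡ 1 (mod 4), so we find a root by search.
Trying successive values, 18² = 324 ≡ 37 (mod 41). The other root is 41 − 18 = 23.

18, 23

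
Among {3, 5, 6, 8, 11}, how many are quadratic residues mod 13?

1

(3/13) = +1 → QR.
(5/13) = -1 → non-residue.
(6/13) = -1 → non-residue.
(8/13) = -1 → non-residue.
(11/13) = -1 → non-residue.
Total quadratic residues among the 5: 1.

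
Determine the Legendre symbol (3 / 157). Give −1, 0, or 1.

Euler's criterion: (3/157) ≡ 3^78 (mod 157).
3^2 ≡ 9 (mod 157)
3^4 ≡ 81 (mod 157)
3^8 ≡ 124 (mod 157)
3^16 ≡ 147 (mod 157)
3^32 ≡ 100 (mod 157)
3^64 ≡ 109 (mod 157)
3^78 = 3^(64+8+4+2) ≡ 1 (mod 157).
Result is 1, so (3/157) = 1.

1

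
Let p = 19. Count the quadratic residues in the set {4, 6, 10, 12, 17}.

3

(4/19) = +1 → QR.
(6/19) = +1 → QR.
(10/19) = -1 → non-residue.
(12/19) = -1 → non-residue.
(17/19) = +1 → QR.
Total quadratic residues among the 5: 3.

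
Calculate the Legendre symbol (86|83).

Euler's criterion: (86/83) ≡ 3^41 (mod 83).
3^2 ≡ 9 (mod 83)
3^4 ≡ 81 (mod 83)
3^8 ≡ 4 (mod 83)
3^16 ≡ 16 (mod 83)
3^32 ≡ 7 (mod 83)
3^41 = 3^(32+8+1) ≡ 1 (mod 83).
Result is 1, so (86/83) = 1.

1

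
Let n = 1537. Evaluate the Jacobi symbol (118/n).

Pull out 2: since 1537 ≡ 1 (mod 8), (2/1537) = +1.
Reciprocity: 59 ≡ 3 and 1537 ≡ 1 (mod 4), so (59/1537) = +(1537/59).
Reduce top mod 59: now compute (3/59).
Reciprocity: 3 ≡ 3 and 59 ≡ 3 (mod 4), so (3/59) = −(59/3).
Reduce top mod 3: now compute (2/3).
Pull out 2: since 3 ≡ 3 (mod 8), (2/3) = -1.
Reached (1/3) = 1. Collecting the sign flips along the way, the symbol is +1.

1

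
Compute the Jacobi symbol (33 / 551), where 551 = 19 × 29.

Reciprocity: 33 ≡ 1 and 551 ≡ 3 (mod 4), so (33/551) = +(551/33).
Reduce top mod 33: now compute (23/33).
Reciprocity: 23 ≡ 3 and 33 ≡ 1 (mod 4), so (23/33) = +(33/23).
Reduce top mod 23: now compute (10/23).
Pull out 2: since 23 ≡ 7 (mod 8), (2/23) = +1.
Reciprocity: 5 ≡ 1 and 23 ≡ 3 (mod 4), so (5/23) = +(23/5).
Reduce top mod 5: now compute (3/5).
Reciprocity: 3 ≡ 3 and 5 ≡ 1 (mod 4), so (3/5) = +(5/3).
Reduce top mod 3: now compute (2/3).
Pull out 2: since 3 ≡ 3 (mod 8), (2/3) = -1.
Reached (1/3) = 1. Collecting the sign flips along the way, the symbol is -1.

-1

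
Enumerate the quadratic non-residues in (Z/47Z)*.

Square k = 1,…,23 (k and 47−k give the same square):
1²=1, 2²=4, 3²=9, 4²=16, 5²=25, 6²=36, 7²≡2, 8²≡17, 9²≡34, 10²≡6, 11²≡27, 12²≡3, 13²≡28, 14²≡8, 15²≡37, 16²≡21, 17²≡7, 18²≡42, 19²≡32, 20²≡24, 21²≡18, 22²≡14, 23²≡12 (mod 47).
The residues are {1, 2, 3, 4, 6, 7, 8, 9, 12, 14, 16, 17, 18, 21, 24, 25, 27, 28, 32, 34, 36, 37, 42}; the non-residues are the remaining 23 nonzero classes.

5,10,11,13,15,19,20,22,23,26,29,30,31,33,35,38,39,40,41,43,44,45,46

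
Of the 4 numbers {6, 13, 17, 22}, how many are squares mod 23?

(6/23) = +1 → QR.
(13/23) = +1 → QR.
(17/23) = -1 → non-residue.
(22/23) = -1 → non-residue.
Total quadratic residues among the 4: 2.

2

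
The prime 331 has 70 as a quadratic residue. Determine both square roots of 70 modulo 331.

Since 331 ≡ 3 (mod 4), a square root of 70 is 70^((331+1)/4) = 70^83 mod 331.
Repeated squaring: 70^2≡266, 70^4≡253, 70^8≡126, 70^16≡319, 70^32≡144, 70^64≡214 (mod 331).
70^83 = 70^(64+16+2+1) ≡ 100 (mod 331).
Check: 100² = 10000 ≡ 70 (mod 331). The two roots are 100 and 231.

100, 231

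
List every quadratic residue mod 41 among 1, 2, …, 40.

Square k = 1,…,20 (k and 41−k give the same square):
1²=1, 2²=4, 3²=9, 4²=16, 5²=25, 6²=36, 7²≡8, 8²≡23, 9²≡40, 10²≡18, 11²≡39, 12²≡21, 13²≡5, 14²≡32, 15²≡20, 16²≡10, 17²≡2, 18²≡37, 19²≡33, 20²≡31 (mod 41).
So the quadratic residues mod 41 are {1, 2, 4, 5, 8, 9, 10, 16, 18, 20, 21, 23, 25, 31, 32, 33, 36, 37, 39, 40}.

1, 2, 4, 5, 8, 9, 10, 16, 18, 20, 21, 23, 25, 31, 32, 33, 36, 37, 39, 40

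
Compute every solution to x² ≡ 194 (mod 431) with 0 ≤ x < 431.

Since 431 ≡ 3 (mod 4), a square root of 194 is 194^((431+1)/4) = 194^108 mod 431.
Repeated squaring: 194^2≡139, 194^4≡357, 194^8≡304, 194^16≡182, 194^32≡368, 194^64≡90 (mod 431).
194^108 = 194^(64+32+8+4) ≡ 25 (mod 431).
Check: 25² = 625 ≡ 194 (mod 431). The two roots are 25 and 406.

25, 406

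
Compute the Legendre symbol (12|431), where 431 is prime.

Pull out 2^2: since 431 ≡ 7 (mod 8), (2/431) = +1, so (2/431)^2 = +1.
Reciprocity: 3 ≡ 3 and 431 ≡ 3 (mod 4), so (3/431) = −(431/3).
Reduce top mod 3: now compute (2/3).
Pull out 2: since 3 ≡ 3 (mod 8), (2/3) = -1.
Reached (1/3) = 1. Collecting the sign flips along the way, the symbol is +1.

1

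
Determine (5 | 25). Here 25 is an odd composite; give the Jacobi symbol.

0

Reciprocity: 5 ≡ 1 and 25 ≡ 1 (mod 4), so (5/25) = +(25/5).
Reduce top mod 5: now compute (0/5).
Top reduces to 0: gcd > 1, so the symbol is 0.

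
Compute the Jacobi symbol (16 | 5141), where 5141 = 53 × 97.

Pull out 2^4: since 5141 ≡ 5 (mod 8), (2/5141) = -1, so (2/5141)^4 = +1.
Reached (1/5141) = 1. Collecting the sign flips along the way, the symbol is +1.

1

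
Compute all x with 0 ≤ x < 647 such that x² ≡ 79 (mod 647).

Since 647 ≡ 3 (mod 4), a square root of 79 is 79^((647+1)/4) = 79^162 mod 647.
Repeated squaring: 79^2≡418, 79^4≡34, 79^8≡509, 79^16≡281, 79^32≡27, 79^64≡82, 79^128≡254 (mod 647).
79^162 = 79^(128+32+2) ≡ 434 (mod 647).
Check: 434² = 188356 ≡ 79 (mod 647). The two roots are 213 and 434.

213, 434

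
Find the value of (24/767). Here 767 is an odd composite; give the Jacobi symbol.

1

Pull out 2^3: since 767 ≡ 7 (mod 8), (2/767) = +1, so (2/767)^3 = +1.
Reciprocity: 3 ≡ 3 and 767 ≡ 3 (mod 4), so (3/767) = −(767/3).
Reduce top mod 3: now compute (2/3).
Pull out 2: since 3 ≡ 3 (mod 8), (2/3) = -1.
Reached (1/3) = 1. Collecting the sign flips along the way, the symbol is +1.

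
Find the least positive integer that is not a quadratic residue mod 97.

5

(2/97) = +1, so 2 is a residue.
(3/97) = +1, so 3 is a residue.
(4/97) = +1, so 4 is a residue.
(5/97) = −1, so 5 is the smallest positive non-residue mod 97.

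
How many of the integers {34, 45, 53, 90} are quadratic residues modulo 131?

(34/131) = +1 → QR.
(45/131) = +1 → QR.
(53/131) = +1 → QR.
(90/131) = -1 → non-residue.
Total quadratic residues among the 4: 3.

3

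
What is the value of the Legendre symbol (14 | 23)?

Pull out 2: since 23 ≡ 7 (mod 8), (2/23) = +1.
Reciprocity: 7 ≡ 3 and 23 ≡ 3 (mod 4), so (7/23) = −(23/7).
Reduce top mod 7: now compute (2/7).
Pull out 2: since 7 ≡ 7 (mod 8), (2/7) = +1.
Reached (1/7) = 1. Collecting the sign flips along the way, the symbol is -1.

-1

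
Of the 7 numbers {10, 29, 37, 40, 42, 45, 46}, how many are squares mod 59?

3

(10/59) = -1 → non-residue.
(29/59) = +1 → QR.
(37/59) = -1 → non-residue.
(40/59) = -1 → non-residue.
(42/59) = -1 → non-residue.
(45/59) = +1 → QR.
(46/59) = +1 → QR.
Total quadratic residues among the 7: 3.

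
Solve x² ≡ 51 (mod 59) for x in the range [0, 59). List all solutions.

Since 59 ≡ 3 (mod 4), a square root of 51 is 51^((59+1)/4) = 51^15 mod 59.
Repeated squaring: 51^2≡5, 51^4≡25, 51^8≡35 (mod 59).
51^15 = 51^(8+4+2+1) ≡ 46 (mod 59).
Check: 46² = 2116 ≡ 51 (mod 59). The two roots are 13 and 46.

13, 46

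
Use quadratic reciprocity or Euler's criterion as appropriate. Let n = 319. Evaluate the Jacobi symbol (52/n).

-1

Pull out 2^2: since 319 ≡ 7 (mod 8), (2/319) = +1, so (2/319)^2 = +1.
Reciprocity: 13 ≡ 1 and 319 ≡ 3 (mod 4), so (13/319) = +(319/13).
Reduce top mod 13: now compute (7/13).
Reciprocity: 7 ≡ 3 and 13 ≡ 1 (mod 4), so (7/13) = +(13/7).
Reduce top mod 7: now compute (6/7).
Pull out 2: since 7 ≡ 7 (mod 8), (2/7) = +1.
Reciprocity: 3 ≡ 3 and 7 ≡ 3 (mod 4), so (3/7) = −(7/3).
Reduce top mod 3: now compute (1/3).
Reached (1/3) = 1. Collecting the sign flips along the way, the symbol is -1.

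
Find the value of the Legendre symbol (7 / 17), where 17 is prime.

Reciprocity: 7 ≡ 3 and 17 ≡ 1 (mod 4), so (7/17) = +(17/7).
Reduce top mod 7: now compute (3/7).
Reciprocity: 3 ≡ 3 and 7 ≡ 3 (mod 4), so (3/7) = −(7/3).
Reduce top mod 3: now compute (1/3).
Reached (1/3) = 1. Collecting the sign flips along the way, the symbol is -1.

-1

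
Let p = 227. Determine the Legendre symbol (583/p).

First reduce: 583 ≡ 129 (mod 227).
Reciprocity: 129 ≡ 1 and 227 ≡ 3 (mod 4), so (129/227) = +(227/129).
Reduce top mod 129: now compute (98/129).
Pull out 2: since 129 ≡ 1 (mod 8), (2/129) = +1.
Reciprocity: 49 ≡ 1 and 129 ≡ 1 (mod 4), so (49/129) = +(129/49).
Reduce top mod 49: now compute (31/49).
Reciprocity: 31 ≡ 3 and 49 ≡ 1 (mod 4), so (31/49) = +(49/31).
Reduce top mod 31: now compute (18/31).
Pull out 2: since 31 ≡ 7 (mod 8), (2/31) = +1.
Reciprocity: 9 ≡ 1 and 31 ≡ 3 (mod 4), so (9/31) = +(31/9).
Reduce top mod 9: now compute (4/9).
Pull out 2^2: since 9 ≡ 1 (mod 8), (2/9) = +1, so (2/9)^2 = +1.
Reached (1/9) = 1. Collecting the sign flips along the way, the symbol is +1.

1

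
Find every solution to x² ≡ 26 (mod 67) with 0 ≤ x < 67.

19, 48

Since 67 ≡ 3 (mod 4), a square root of 26 is 26^((67+1)/4) = 26^17 mod 67.
Repeated squaring: 26^2≡6, 26^4≡36, 26^8≡23, 26^16≡60 (mod 67).
26^17 = 26^(16+1) ≡ 19 (mod 67).
Check: 19² = 361 ≡ 26 (mod 67). The two roots are 19 and 48.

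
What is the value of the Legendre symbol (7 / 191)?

-1

Reciprocity: 7 ≡ 3 and 191 ≡ 3 (mod 4), so (7/191) = −(191/7).
Reduce top mod 7: now compute (2/7).
Pull out 2: since 7 ≡ 7 (mod 8), (2/7) = +1.
Reached (1/7) = 1. Collecting the sign flips along the way, the symbol is -1.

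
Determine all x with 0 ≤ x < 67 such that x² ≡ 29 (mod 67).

Since 67 ≡ 3 (mod 4), a square root of 29 is 29^((67+1)/4) = 29^17 mod 67.
Repeated squaring: 29^2≡37, 29^4≡29, 29^8≡37, 29^16≡29 (mod 67).
29^17 = 29^(16+1) ≡ 37 (mod 67).
Check: 37² = 1369 ≡ 29 (mod 67). The two roots are 30 and 37.

30, 37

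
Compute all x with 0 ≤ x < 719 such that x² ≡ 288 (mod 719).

293, 426

Since 719 ≡ 3 (mod 4), a square root of 288 is 288^((719+1)/4) = 288^180 mod 719.
Repeated squaring: 288^2≡259, 288^4≡214, 288^8≡499, 288^16≡227, 288^32≡480, 288^64≡320, 288^128≡302 (mod 719).
288^180 = 288^(128+32+16+4) ≡ 293 (mod 719).
Check: 293² = 85849 ≡ 288 (mod 719). The two roots are 293 and 426.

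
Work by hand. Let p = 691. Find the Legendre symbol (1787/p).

1

First reduce: 1787 ≡ 405 (mod 691).
Reciprocity: 405 ≡ 1 and 691 ≡ 3 (mod 4), so (405/691) = +(691/405).
Reduce top mod 405: now compute (286/405).
Pull out 2: since 405 ≡ 5 (mod 8), (2/405) = -1.
Reciprocity: 143 ≡ 3 and 405 ≡ 1 (mod 4), so (143/405) = +(405/143).
Reduce top mod 143: now compute (119/143).
Reciprocity: 119 ≡ 3 and 143 ≡ 3 (mod 4), so (119/143) = −(143/119).
Reduce top mod 119: now compute (24/119).
Pull out 2^3: since 119 ≡ 7 (mod 8), (2/119) = +1, so (2/119)^3 = +1.
Reciprocity: 3 ≡ 3 and 119 ≡ 3 (mod 4), so (3/119) = −(119/3).
Reduce top mod 3: now compute (2/3).
Pull out 2: since 3 ≡ 3 (mod 8), (2/3) = -1.
Reached (1/3) = 1. Collecting the sign flips along the way, the symbol is +1.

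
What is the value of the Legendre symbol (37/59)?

Reciprocity: 37 ≡ 1 and 59 ≡ 3 (mod 4), so (37/59) = +(59/37).
Reduce top mod 37: now compute (22/37).
Pull out 2: since 37 ≡ 5 (mod 8), (2/37) = -1.
Reciprocity: 11 ≡ 3 and 37 ≡ 1 (mod 4), so (11/37) = +(37/11).
Reduce top mod 11: now compute (4/11).
Pull out 2^2: since 11 ≡ 3 (mod 8), (2/11) = -1, so (2/11)^2 = +1.
Reached (1/11) = 1. Collecting the sign flips along the way, the symbol is -1.

-1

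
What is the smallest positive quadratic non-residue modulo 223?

(2/223) = +1, so 2 is a residue.
(3/223) = −1, so 3 is the smallest positive non-residue mod 223.

3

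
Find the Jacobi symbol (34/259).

-1

Pull out 2: since 259 ≡ 3 (mod 8), (2/259) = -1.
Reciprocity: 17 ≡ 1 and 259 ≡ 3 (mod 4), so (17/259) = +(259/17).
Reduce top mod 17: now compute (4/17).
Pull out 2^2: since 17 ≡ 1 (mod 8), (2/17) = +1, so (2/17)^2 = +1.
Reached (1/17) = 1. Collecting the sign flips along the way, the symbol is -1.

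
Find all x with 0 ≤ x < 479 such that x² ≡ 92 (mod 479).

Since 479 ≡ 3 (mod 4), a square root of 92 is 92^((479+1)/4) = 92^120 mod 479.
Repeated squaring: 92^2≡321, 92^4≡56, 92^8≡262, 92^16≡147, 92^32≡54, 92^64≡42 (mod 479).
92^120 = 92^(64+32+16+8) ≡ 270 (mod 479).
Check: 270² = 72900 ≡ 92 (mod 479). The two roots are 209 and 270.

209, 270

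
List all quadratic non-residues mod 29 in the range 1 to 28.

2,3,8,10,11,12,14,15,17,18,19,21,26,27

Square k = 1,…,14 (k and 29−k give the same square):
1²=1, 2²=4, 3²=9, 4²=16, 5²=25, 6²≡7, 7²≡20, 8²≡6, 9²≡23, 10²≡13, 11²≡5, 12²≡28, 13²≡24, 14²≡22 (mod 29).
The residues are {1, 4, 5, 6, 7, 9, 13, 16, 20, 22, 23, 24, 25, 28}; the non-residues are the remaining 14 nonzero classes.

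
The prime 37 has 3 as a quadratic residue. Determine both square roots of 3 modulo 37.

15, 22

37 ≡ 1 (mod 4), so we find a root by search.
Trying successive values, 15² = 225 ≡ 3 (mod 37). The other root is 37 − 15 = 22.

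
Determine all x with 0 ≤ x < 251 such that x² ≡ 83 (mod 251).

Since 251 ≡ 3 (mod 4), a square root of 83 is 83^((251+1)/4) = 83^63 mod 251.
Repeated squaring: 83^2≡112, 83^4≡245, 83^8≡36, 83^16≡41, 83^32≡175 (mod 251).
83^63 = 83^(32+16+8+4+2+1) ≡ 121 (mod 251).
Check: 121² = 14641 ≡ 83 (mod 251). The two roots are 121 and 130.

121, 130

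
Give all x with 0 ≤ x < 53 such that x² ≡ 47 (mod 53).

10, 43

53 ≡ 1 (mod 4), so we find a root by search.
Trying successive values, 10² = 100 ≡ 47 (mod 53). The other root is 53 − 10 = 43.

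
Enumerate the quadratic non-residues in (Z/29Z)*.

2 3 8 10 11 12 14 15 17 18 19 21 26 27

Square k = 1,…,14 (k and 29−k give the same square):
1²=1, 2²=4, 3²=9, 4²=16, 5²=25, 6²≡7, 7²≡20, 8²≡6, 9²≡23, 10²≡13, 11²≡5, 12²≡28, 13²≡24, 14²≡22 (mod 29).
The residues are {1, 4, 5, 6, 7, 9, 13, 16, 20, 22, 23, 24, 25, 28}; the non-residues are the remaining 14 nonzero classes.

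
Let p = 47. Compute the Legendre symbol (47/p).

0

First reduce: 47 ≡ 0 (mod 47).
Top reduces to 0: gcd > 1, so the symbol is 0.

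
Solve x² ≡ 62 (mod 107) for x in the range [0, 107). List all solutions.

13, 94

Since 107 ≡ 3 (mod 4), a square root of 62 is 62^((107+1)/4) = 62^27 mod 107.
Repeated squaring: 62^2≡99, 62^4≡64, 62^8≡30, 62^16≡44 (mod 107).
62^27 = 62^(16+8+2+1) ≡ 13 (mod 107).
Check: 13² = 169 ≡ 62 (mod 107). The two roots are 13 and 94.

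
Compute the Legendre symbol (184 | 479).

1

Euler's criterion: (184/479) ≡ 184^239 (mod 479).
184^2 ≡ 326 (mod 479)
184^4 ≡ 417 (mod 479)
184^8 ≡ 12 (mod 479)
184^16 ≡ 144 (mod 479)
184^32 ≡ 139 (mod 479)
184^64 ≡ 161 (mod 479)
184^128 ≡ 55 (mod 479)
184^239 = 184^(128+64+32+8+4+2+1) ≡ 1 (mod 479).
Result is 1, so (184/479) = 1.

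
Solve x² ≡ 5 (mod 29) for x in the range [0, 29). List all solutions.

11, 18

29 ≡ 1 (mod 4), so we find a root by search.
Trying successive values, 11² = 121 ≡ 5 (mod 29). The other root is 29 − 11 = 18.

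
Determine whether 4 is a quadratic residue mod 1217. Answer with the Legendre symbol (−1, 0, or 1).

1

Pull out 2^2: since 1217 ≡ 1 (mod 8), (2/1217) = +1, so (2/1217)^2 = +1.
Reached (1/1217) = 1. Collecting the sign flips along the way, the symbol is +1.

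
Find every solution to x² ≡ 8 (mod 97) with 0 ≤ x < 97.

97 ≡ 1 (mod 4), so we find a root by search.
Trying successive values, 28² = 784 ≡ 8 (mod 97). The other root is 97 − 28 = 69.

28, 69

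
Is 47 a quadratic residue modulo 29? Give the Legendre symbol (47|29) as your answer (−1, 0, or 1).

First reduce: 47 ≡ 18 (mod 29).
Pull out 2: since 29 ≡ 5 (mod 8), (2/29) = -1.
Reciprocity: 9 ≡ 1 and 29 ≡ 1 (mod 4), so (9/29) = +(29/9).
Reduce top mod 9: now compute (2/9).
Pull out 2: since 9 ≡ 1 (mod 8), (2/9) = +1.
Reached (1/9) = 1. Collecting the sign flips along the way, the symbol is -1.

-1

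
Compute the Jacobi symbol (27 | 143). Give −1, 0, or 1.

1

Reciprocity: 27 ≡ 3 and 143 ≡ 3 (mod 4), so (27/143) = −(143/27).
Reduce top mod 27: now compute (8/27).
Pull out 2^3: since 27 ≡ 3 (mod 8), (2/27) = -1, so (2/27)^3 = -1.
Reached (1/27) = 1. Collecting the sign flips along the way, the symbol is +1.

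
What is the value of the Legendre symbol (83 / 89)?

-1

Reciprocity: 83 ≡ 3 and 89 ≡ 1 (mod 4), so (83/89) = +(89/83).
Reduce top mod 83: now compute (6/83).
Pull out 2: since 83 ≡ 3 (mod 8), (2/83) = -1.
Reciprocity: 3 ≡ 3 and 83 ≡ 3 (mod 4), so (3/83) = −(83/3).
Reduce top mod 3: now compute (2/3).
Pull out 2: since 3 ≡ 3 (mod 8), (2/3) = -1.
Reached (1/3) = 1. Collecting the sign flips along the way, the symbol is -1.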